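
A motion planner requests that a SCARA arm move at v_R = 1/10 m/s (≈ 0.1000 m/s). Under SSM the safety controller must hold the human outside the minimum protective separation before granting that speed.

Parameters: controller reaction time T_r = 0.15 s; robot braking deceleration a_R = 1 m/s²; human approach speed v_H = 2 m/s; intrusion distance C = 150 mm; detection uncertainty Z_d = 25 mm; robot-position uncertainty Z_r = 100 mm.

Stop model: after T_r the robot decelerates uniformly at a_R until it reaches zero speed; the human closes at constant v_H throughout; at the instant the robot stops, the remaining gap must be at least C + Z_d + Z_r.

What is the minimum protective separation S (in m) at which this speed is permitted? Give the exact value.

T_s = v_R/a_R = (1/10)/1 = 0.1000 s
reaction-phase robot travel = 0.1000·0.1500 = 0.0150 m
robot covers 0.1000·0.1000 − ½·1.0000·0.1000² = 0.0050 m while stopping
human closes 2.0000·0.2500 = 0.5000 m
residual clearance needed = 0.1500+0.0250+0.1000 = 0.2750 m
S_min ≈ 0.0150+0.0050+0.5000+0.2750  ⇒  S_min = 159/200 m

S_min = 159/200 m = 0.7950 m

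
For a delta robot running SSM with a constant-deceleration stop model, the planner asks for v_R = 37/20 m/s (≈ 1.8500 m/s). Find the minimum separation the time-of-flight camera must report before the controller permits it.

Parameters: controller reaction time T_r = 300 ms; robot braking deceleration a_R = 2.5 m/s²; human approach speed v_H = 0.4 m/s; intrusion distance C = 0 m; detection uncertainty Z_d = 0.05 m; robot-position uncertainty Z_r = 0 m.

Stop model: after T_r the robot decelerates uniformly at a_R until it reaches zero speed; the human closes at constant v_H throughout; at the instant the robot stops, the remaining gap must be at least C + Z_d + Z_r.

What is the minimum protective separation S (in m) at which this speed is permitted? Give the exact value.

T_s = v_R/a_R = (37/20)/(5/2) = 0.7400 s
robot in T_r: 1.8500·0.3000 = 0.5550 m
braking distance = 1.8500²/(2·2.5000) = 0.6845 m
human over T_r+T_s: 0.4000·(0.3000+0.7400) = 0.4160 m
C+Z_d+Z_r = 0.0000+0.0500+0.0000 = 0.0500 m
S_min ≈ 0.5550+0.6845+0.4160+0.0500  ⇒  S_min = 3411/2000 m

S_min = 3411/2000 m = 1.7055 m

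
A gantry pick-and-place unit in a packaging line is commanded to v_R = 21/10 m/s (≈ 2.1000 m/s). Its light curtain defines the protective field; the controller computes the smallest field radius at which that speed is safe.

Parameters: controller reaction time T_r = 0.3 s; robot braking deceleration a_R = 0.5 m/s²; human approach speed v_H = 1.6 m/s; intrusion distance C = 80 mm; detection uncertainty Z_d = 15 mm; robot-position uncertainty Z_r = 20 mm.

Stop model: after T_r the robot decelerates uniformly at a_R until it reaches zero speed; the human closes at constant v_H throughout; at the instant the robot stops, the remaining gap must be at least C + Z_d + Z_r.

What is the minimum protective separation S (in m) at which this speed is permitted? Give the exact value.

stop time T_s = (21/10)/(1/2) = 4.2000 s
robot covers v_R·T_r = 2.1000·0.3000 = 0.6300 m before braking
robot covers 2.1000·4.2000 − ½·0.5000·4.2000² = 4.4100 m while stopping
human closes 1.6000·4.5000 = 7.2000 m
residual clearance needed = 0.0800+0.0150+0.0200 = 0.1150 m
S_min ≈ 0.6300+4.4100+7.2000+0.1150  ⇒  S_min = 2471/200 m

S_min = 2471/200 m = 12.3550 m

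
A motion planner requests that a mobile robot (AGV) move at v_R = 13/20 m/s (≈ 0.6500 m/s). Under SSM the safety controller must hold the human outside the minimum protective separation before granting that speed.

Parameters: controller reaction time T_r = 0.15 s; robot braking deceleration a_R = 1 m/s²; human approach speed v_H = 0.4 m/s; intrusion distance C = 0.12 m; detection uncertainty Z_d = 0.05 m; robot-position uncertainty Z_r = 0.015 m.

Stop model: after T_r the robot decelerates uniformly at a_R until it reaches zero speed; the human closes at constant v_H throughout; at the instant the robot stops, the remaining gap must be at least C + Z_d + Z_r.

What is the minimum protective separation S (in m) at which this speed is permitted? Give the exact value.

stop time T_s = (13/20)/1 = 0.6500 s
robot covers v_R·T_r = 0.6500·0.1500 = 0.0975 m before braking
robot covers 0.6500·0.6500 − ½·1.0000·0.6500² = 0.2112 m while stopping
human over T_r+T_s: 0.4000·(0.1500+0.6500) = 0.3200 m
margins: 0.1200+0.0500+0.0150 = 0.1850 m
S_min ≈ 0.0975+0.2112+0.3200+0.1850  ⇒  S_min = 651/800 m

S_min = 651/800 m = 0.8137 m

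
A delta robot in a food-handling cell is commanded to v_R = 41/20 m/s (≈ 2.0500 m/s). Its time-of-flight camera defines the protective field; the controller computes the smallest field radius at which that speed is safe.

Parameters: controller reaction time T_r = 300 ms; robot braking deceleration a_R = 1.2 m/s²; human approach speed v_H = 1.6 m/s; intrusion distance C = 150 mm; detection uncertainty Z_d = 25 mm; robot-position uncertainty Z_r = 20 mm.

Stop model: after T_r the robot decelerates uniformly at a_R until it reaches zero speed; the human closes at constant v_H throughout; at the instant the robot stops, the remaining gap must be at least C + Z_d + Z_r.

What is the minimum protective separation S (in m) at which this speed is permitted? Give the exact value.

S_min = 9239/1600 m = 5.7744 m

braking lasts T_s = (41/20)/(6/5) = 1.7083 s
robot in T_r: 2.0500·0.3000 = 0.6150 m
robot covers 2.0500·1.7083 − ½·1.2000·1.7083² = 1.7510 m while stopping
person approaches 1.6000·(0.3000+1.7083) = 3.2133 m
margins: 0.1500+0.0250+0.0200 = 0.1950 m
S_min ≈ 0.6150+1.7510+3.2133+0.1950  ⇒  S_min = 9239/1600 m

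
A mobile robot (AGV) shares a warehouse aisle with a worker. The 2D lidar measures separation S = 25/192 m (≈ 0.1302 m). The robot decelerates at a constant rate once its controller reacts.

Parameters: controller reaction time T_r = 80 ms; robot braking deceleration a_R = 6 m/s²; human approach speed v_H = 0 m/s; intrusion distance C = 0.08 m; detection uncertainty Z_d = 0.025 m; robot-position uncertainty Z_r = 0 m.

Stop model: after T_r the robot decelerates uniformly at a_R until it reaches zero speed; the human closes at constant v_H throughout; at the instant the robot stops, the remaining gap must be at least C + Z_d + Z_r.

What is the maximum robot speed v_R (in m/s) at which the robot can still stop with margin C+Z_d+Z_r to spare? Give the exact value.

collect terms ⇒ (1/12)·v_R² + (2/25)·v_R + (-121/4800) = 0
  disc = (2/25)² − 4·(1/12)·(-121/4800) = 5329/360000 ; √disc = 73/600
  v_R = (−(2/25) + 73/600) / (2·(1/12)) = 1/4 m/s
check:
braking lasts T_s = (1/4)/6 = 0.0417 s
robot in T_r: 0.2500·0.0800 = 0.0200 m
braking distance = 0.2500²/(2·6.0000) = 0.0052 m
human closes 0.0000·0.1217 = 0.0000 m
residual clearance needed = 0.0800+0.0250+0.0000 = 0.1050 m
sum ≈ 0.0200+0.0052+0.0000+0.1050 ≈ 0.1302 m = S ✓

v_R_max = 1/4 m/s = 0.2500 m/s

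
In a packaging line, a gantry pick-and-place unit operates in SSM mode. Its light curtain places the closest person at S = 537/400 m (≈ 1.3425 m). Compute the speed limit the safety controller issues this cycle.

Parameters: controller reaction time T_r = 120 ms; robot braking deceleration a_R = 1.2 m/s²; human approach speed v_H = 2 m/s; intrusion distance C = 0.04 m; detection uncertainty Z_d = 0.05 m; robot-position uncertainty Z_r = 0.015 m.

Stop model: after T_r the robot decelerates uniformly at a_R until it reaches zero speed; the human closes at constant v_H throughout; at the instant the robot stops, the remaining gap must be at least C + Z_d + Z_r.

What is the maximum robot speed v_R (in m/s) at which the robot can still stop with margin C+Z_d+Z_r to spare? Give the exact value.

v_R_max = 1/2 m/s = 0.5000 m/s

quadratic (5/12)·v² + (134/75)·v + (-399/400) = 0
  disc = (134/75)² − 4·(5/12)·(-399/400) = 436921/90000 ; √disc = 661/300
  v_R = (−(134/75) + 661/300) / (2·(5/12)) = 1/2 m/s
check:
T_s = v_R/a_R = (1/2)/(6/5) = 0.4167 s
robot in T_r: 0.5000·0.1200 = 0.0600 m
robot covers 0.5000·0.4167 − ½·1.2000·0.4167² = 0.1042 m while stopping
human closes 2.0000·0.5367 = 1.0733 m
residual clearance needed = 0.0400+0.0500+0.0150 = 0.1050 m
sum ≈ 0.0600+0.1042+1.0733+0.1050 ≈ 1.3425 m = S ✓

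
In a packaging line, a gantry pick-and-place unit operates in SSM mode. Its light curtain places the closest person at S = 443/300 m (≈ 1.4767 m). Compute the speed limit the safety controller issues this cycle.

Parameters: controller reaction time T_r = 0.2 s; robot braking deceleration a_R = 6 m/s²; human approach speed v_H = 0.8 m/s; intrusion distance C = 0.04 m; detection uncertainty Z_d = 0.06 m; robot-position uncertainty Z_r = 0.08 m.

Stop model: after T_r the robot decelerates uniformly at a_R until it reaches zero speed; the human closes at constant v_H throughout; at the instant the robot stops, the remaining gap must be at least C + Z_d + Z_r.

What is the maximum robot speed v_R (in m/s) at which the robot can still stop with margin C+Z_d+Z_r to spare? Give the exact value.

collect terms ⇒ (1/12)·v_R² + (1/3)·v_R + (-341/300) = 0
  disc = (1/3)² − 4·(1/12)·(-341/300) = 49/100 ; √disc = 7/10
  v_R = (−(1/3) + 7/10) / (2·(1/12)) = 11/5 m/s
check:
braking lasts T_s = (11/5)/6 = 0.3667 s
reaction-phase robot travel = 2.2000·0.2000 = 0.4400 m
braking distance = 2.2000²/(2·6.0000) = 0.4033 m
human over T_r+T_s: 0.8000·(0.2000+0.3667) = 0.4533 m
C+Z_d+Z_r = 0.0400+0.0600+0.0800 = 0.1800 m
sum ≈ 0.4400+0.4033+0.4533+0.1800 ≈ 1.4767 m = S ✓

v_R_max = 11/5 m/s = 2.2000 m/s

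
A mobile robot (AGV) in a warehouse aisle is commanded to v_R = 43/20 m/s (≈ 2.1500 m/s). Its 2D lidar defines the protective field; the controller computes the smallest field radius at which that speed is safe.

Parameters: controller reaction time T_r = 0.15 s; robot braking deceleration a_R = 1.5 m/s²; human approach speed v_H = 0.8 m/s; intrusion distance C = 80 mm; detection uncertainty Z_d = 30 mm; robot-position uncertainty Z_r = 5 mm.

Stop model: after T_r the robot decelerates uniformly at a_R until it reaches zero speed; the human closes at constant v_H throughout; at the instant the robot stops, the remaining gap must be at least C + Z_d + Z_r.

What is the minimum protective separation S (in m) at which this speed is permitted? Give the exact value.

S_min = 649/200 m = 3.2450 m

stop time T_s = (43/20)/(3/2) = 1.4333 s
robot in T_r: 2.1500·0.1500 = 0.3225 m
braking distance = 2.1500²/(2·1.5000) = 1.5408 m
human closes 0.8000·1.5833 = 1.2667 m
margins: 0.0800+0.0300+0.0050 = 0.1150 m
S_min ≈ 0.3225+1.5408+1.2667+0.1150  ⇒  S_min = 649/200 m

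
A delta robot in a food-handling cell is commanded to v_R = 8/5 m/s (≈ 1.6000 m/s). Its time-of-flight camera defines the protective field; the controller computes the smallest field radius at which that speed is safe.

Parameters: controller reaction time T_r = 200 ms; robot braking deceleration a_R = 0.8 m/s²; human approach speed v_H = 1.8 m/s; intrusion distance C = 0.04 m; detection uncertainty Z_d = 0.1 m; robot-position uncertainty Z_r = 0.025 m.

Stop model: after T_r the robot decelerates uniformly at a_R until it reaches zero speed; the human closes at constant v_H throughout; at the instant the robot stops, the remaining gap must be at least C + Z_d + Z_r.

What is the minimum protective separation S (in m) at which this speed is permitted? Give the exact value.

S_min = 1209/200 m = 6.0450 m

braking lasts T_s = (8/5)/(4/5) = 2.0000 s
reaction-phase robot travel = 1.6000·0.2000 = 0.3200 m
robot covers 1.6000·2.0000 − ½·0.8000·2.0000² = 1.6000 m while stopping
human over T_r+T_s: 1.8000·(0.2000+2.0000) = 3.9600 m
margins: 0.0400+0.1000+0.0250 = 0.1650 m
S_min ≈ 0.3200+1.6000+3.9600+0.1650  ⇒  S_min = 1209/200 m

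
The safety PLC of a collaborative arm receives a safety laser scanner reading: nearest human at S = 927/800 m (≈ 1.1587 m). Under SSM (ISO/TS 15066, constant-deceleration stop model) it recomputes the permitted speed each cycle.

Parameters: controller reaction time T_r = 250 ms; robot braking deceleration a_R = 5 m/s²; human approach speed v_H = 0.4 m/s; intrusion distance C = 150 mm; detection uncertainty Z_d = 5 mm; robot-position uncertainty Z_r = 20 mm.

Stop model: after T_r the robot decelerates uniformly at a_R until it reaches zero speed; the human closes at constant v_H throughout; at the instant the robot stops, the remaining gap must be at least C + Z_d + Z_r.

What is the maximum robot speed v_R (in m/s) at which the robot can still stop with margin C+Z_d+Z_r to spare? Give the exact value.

v_R_max = 7/4 m/s = 1.7500 m/s

quadratic (1/10)·v² + (33/100)·v + (-707/800) = 0
  disc = (33/100)² − 4·(1/10)·(-707/800) = 289/625 ; √disc = 17/25
  v_R = (−(33/100) + 17/25) / (2·(1/10)) = 7/4 m/s
check:
braking lasts T_s = (7/4)/5 = 0.3500 s
reaction-phase robot travel = 1.7500·0.2500 = 0.4375 m
braking distance = 1.7500²/(2·5.0000) = 0.3063 m
human closes 0.4000·0.6000 = 0.2400 m
margins: 0.1500+0.0050+0.0200 = 0.1750 m
sum ≈ 0.4375+0.3063+0.2400+0.1750 ≈ 1.1587 m = S ✓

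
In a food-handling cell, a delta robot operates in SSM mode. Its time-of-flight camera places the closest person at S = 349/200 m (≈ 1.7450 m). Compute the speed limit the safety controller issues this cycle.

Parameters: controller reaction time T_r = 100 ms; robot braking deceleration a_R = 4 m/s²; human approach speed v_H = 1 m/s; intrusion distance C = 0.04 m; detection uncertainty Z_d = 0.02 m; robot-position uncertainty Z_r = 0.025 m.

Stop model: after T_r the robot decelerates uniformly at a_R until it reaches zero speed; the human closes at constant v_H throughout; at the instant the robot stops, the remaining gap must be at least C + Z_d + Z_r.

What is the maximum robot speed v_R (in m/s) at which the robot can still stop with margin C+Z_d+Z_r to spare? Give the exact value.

at the boundary: (1/8)·v² + (7/20)·v + (-39/25) = 0
  disc = (7/20)² − 4·(1/8)·(-39/25) = 361/400 ; √disc = 19/20
  v_R = (−(7/20) + 19/20) / (2·(1/8)) = 12/5 m/s
check:
stop time T_s = (12/5)/4 = 0.6000 s
robot covers v_R·T_r = 2.4000·0.1000 = 0.2400 m before braking
robot covers 2.4000·0.6000 − ½·4.0000·0.6000² = 0.7200 m while stopping
human closes 1.0000·0.7000 = 0.7000 m
margins: 0.0400+0.0200+0.0250 = 0.0850 m
sum ≈ 0.2400+0.7200+0.7000+0.0850 ≈ 1.7450 m = S ✓

v_R_max = 12/5 m/s = 2.4000 m/s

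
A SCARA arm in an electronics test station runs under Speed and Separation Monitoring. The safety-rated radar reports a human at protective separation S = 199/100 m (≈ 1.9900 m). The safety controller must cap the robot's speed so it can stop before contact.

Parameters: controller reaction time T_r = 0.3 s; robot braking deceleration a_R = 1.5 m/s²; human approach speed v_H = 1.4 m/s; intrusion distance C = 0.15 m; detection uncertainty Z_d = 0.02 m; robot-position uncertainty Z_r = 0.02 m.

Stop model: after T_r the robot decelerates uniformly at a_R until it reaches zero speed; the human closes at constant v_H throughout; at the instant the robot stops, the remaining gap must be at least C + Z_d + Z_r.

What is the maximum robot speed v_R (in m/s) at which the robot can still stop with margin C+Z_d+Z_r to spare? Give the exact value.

v_R_max = 9/10 m/s = 0.9000 m/s

quadratic (1/3)·v² + (37/30)·v + (-69/50) = 0
  disc = (37/30)² − 4·(1/3)·(-69/50) = 121/36 ; √disc = 11/6
  v_R = (−(37/30) + 11/6) / (2·(1/3)) = 9/10 m/s
check:
braking lasts T_s = (9/10)/(3/2) = 0.6000 s
robot covers v_R·T_r = 0.9000·0.3000 = 0.2700 m before braking
braking distance = 0.9000²/(2·1.5000) = 0.2700 m
person approaches 1.4000·(0.3000+0.6000) = 1.2600 m
residual clearance needed = 0.1500+0.0200+0.0200 = 0.1900 m
sum ≈ 0.2700+0.2700+1.2600+0.1900 ≈ 1.9900 m = S ✓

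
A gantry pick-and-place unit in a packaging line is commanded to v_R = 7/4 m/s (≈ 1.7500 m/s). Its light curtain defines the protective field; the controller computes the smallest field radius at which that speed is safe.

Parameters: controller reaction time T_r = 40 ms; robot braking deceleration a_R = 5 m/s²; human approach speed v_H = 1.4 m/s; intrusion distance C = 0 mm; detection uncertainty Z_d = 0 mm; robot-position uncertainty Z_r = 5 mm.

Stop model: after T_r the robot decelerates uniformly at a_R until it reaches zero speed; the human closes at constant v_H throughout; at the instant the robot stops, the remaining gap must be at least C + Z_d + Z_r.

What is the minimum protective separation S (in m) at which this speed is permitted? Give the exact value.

T_s = v_R/a_R = (7/4)/5 = 0.3500 s
robot covers v_R·T_r = 1.7500·0.0400 = 0.0700 m before braking
robot covers 1.7500·0.3500 − ½·5.0000·0.3500² = 0.3063 m while stopping
human over T_r+T_s: 1.4000·(0.0400+0.3500) = 0.5460 m
C+Z_d+Z_r = 0.0000+0.0000+0.0050 = 0.0050 m
S_min ≈ 0.0700+0.3063+0.5460+0.0050  ⇒  S_min = 3709/4000 m

S_min = 3709/4000 m = 0.9273 m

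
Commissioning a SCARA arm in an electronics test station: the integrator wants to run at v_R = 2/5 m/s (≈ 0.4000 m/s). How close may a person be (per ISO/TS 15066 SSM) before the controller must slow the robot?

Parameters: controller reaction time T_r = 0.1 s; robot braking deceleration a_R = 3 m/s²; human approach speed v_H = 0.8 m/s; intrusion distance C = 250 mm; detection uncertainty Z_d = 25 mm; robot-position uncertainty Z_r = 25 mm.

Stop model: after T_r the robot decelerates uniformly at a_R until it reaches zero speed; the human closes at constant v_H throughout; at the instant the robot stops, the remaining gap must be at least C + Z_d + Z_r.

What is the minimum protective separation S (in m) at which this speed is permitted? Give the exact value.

T_s = v_R/a_R = (2/5)/3 = 0.1333 s
robot in T_r: 0.4000·0.1000 = 0.0400 m
braking distance = 0.4000²/(2·3.0000) = 0.0267 m
human over T_r+T_s: 0.8000·(0.1000+0.1333) = 0.1867 m
C+Z_d+Z_r = 0.2500+0.0250+0.0250 = 0.3000 m
S_min ≈ 0.0400+0.0267+0.1867+0.3000  ⇒  S_min = 83/150 m

S_min = 83/150 m = 0.5533 m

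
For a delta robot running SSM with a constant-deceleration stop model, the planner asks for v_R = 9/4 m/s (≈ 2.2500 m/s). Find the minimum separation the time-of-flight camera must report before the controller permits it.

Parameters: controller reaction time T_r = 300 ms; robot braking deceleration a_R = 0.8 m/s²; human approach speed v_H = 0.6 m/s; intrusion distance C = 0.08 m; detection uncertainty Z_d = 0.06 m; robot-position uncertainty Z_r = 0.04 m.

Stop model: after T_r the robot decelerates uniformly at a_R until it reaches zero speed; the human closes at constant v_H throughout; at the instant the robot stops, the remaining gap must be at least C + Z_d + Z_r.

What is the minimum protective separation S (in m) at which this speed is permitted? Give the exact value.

T_s = v_R/a_R = (9/4)/(4/5) = 2.8125 s
robot covers v_R·T_r = 2.2500·0.3000 = 0.6750 m before braking
robot under decel: 2.2500²/(2·0.8000) = 3.1641 m
person approaches 0.6000·(0.3000+2.8125) = 1.8675 m
residual clearance needed = 0.0800+0.0600+0.0400 = 0.1800 m
S_min ≈ 0.6750+3.1641+1.8675+0.1800  ⇒  S_min = 18837/3200 m

S_min = 18837/3200 m = 5.8866 m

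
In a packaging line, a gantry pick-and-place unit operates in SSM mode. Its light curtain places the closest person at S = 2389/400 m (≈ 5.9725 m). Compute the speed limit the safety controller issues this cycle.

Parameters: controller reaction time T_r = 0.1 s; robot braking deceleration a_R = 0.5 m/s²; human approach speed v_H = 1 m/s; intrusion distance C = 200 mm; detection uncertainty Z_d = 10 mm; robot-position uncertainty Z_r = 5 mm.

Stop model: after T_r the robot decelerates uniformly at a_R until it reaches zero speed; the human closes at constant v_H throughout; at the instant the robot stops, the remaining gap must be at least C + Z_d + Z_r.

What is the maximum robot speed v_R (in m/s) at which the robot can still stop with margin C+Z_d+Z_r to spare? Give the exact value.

v_R_max = 31/20 m/s = 1.5500 m/s

quadratic (1)·v² + (21/10)·v + (-2263/400) = 0
  disc = (21/10)² − 4·(1)·(-2263/400) = 676/25 ; √disc = 26/5
  v_R = (−(21/10) + 26/5) / (2·(1)) = 31/20 m/s
check:
T_s = v_R/a_R = (31/20)/(1/2) = 3.1000 s
reaction-phase robot travel = 1.5500·0.1000 = 0.1550 m
robot under decel: 1.5500²/(2·0.5000) = 2.4025 m
human closes 1.0000·3.2000 = 3.2000 m
residual clearance needed = 0.2000+0.0100+0.0050 = 0.2150 m
sum ≈ 0.1550+2.4025+3.2000+0.2150 ≈ 5.9725 m = S ✓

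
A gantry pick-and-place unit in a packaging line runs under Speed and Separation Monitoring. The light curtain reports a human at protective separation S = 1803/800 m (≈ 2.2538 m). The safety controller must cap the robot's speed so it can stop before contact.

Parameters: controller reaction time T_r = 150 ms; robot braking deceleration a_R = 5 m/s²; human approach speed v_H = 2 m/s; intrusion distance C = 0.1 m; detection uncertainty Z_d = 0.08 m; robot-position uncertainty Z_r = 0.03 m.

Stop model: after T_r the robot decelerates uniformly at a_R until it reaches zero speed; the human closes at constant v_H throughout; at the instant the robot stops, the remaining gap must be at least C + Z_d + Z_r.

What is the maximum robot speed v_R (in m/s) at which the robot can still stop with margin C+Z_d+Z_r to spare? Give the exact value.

at the boundary: (1/10)·v² + (11/20)·v + (-279/160) = 0
  disc = (11/20)² − 4·(1/10)·(-279/160) = 1 ; √disc = 1
  v_R = (−(11/20) + 1) / (2·(1/10)) = 9/4 m/s
check:
stop time T_s = (9/4)/5 = 0.4500 s
robot covers v_R·T_r = 2.2500·0.1500 = 0.3375 m before braking
robot covers 2.2500·0.4500 − ½·5.0000·0.4500² = 0.5062 m while stopping
human closes 2.0000·0.6000 = 1.2000 m
margins: 0.1000+0.0800+0.0300 = 0.2100 m
sum ≈ 0.3375+0.5062+1.2000+0.2100 ≈ 2.2538 m = S ✓

v_R_max = 9/4 m/s = 2.2500 m/s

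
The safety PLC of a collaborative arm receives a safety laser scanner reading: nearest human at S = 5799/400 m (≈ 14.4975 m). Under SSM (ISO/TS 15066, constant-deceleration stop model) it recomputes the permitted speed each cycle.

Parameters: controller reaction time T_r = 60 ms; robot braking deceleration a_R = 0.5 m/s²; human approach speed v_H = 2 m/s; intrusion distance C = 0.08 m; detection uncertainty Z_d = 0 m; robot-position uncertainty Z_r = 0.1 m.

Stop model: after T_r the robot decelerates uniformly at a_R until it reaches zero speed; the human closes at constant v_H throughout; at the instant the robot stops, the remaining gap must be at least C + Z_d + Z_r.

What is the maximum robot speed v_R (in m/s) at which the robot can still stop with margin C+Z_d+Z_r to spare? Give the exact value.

v_R_max = 9/4 m/s = 2.2500 m/s

at the boundary: (1)·v² + (203/50)·v + (-5679/400) = 0
  disc = (203/50)² − 4·(1)·(-5679/400) = 45796/625 ; √disc = 214/25
  v_R = (−(203/50) + 214/25) / (2·(1)) = 9/4 m/s
check:
T_s = v_R/a_R = (9/4)/(1/2) = 4.5000 s
robot in T_r: 2.2500·0.0600 = 0.1350 m
robot under decel: 2.2500²/(2·0.5000) = 5.0625 m
human closes 2.0000·4.5600 = 9.1200 m
C+Z_d+Z_r = 0.0800+0.0000+0.1000 = 0.1800 m
sum ≈ 0.1350+5.0625+9.1200+0.1800 ≈ 14.4975 m = S ✓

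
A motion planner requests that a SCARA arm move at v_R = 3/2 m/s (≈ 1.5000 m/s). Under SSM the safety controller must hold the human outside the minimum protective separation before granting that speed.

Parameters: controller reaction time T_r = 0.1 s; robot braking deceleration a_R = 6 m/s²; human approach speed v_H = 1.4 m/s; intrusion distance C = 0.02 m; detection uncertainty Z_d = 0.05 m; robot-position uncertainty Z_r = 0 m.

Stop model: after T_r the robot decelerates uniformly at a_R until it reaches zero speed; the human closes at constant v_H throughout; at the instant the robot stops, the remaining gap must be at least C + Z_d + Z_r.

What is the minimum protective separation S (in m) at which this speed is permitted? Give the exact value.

S_min = 359/400 m = 0.8975 m

T_s = v_R/a_R = (3/2)/6 = 0.2500 s
reaction-phase robot travel = 1.5000·0.1000 = 0.1500 m
robot under decel: 1.5000²/(2·6.0000) = 0.1875 m
human closes 1.4000·0.3500 = 0.4900 m
C+Z_d+Z_r = 0.0200+0.0500+0.0000 = 0.0700 m
S_min ≈ 0.1500+0.1875+0.4900+0.0700  ⇒  S_min = 359/400 m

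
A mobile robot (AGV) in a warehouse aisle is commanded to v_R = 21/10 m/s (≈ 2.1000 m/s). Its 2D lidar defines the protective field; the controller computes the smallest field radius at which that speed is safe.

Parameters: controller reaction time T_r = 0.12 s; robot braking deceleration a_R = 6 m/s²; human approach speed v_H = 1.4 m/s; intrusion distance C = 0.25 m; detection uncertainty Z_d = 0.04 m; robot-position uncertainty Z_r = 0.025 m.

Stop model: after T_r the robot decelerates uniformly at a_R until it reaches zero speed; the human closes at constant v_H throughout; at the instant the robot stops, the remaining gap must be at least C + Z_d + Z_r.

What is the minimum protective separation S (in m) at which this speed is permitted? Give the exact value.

stop time T_s = (21/10)/6 = 0.3500 s
reaction-phase robot travel = 2.1000·0.1200 = 0.2520 m
braking distance = 2.1000²/(2·6.0000) = 0.3675 m
human closes 1.4000·0.4700 = 0.6580 m
margins: 0.2500+0.0400+0.0250 = 0.3150 m
S_min ≈ 0.2520+0.3675+0.6580+0.3150  ⇒  S_min = 637/400 m

S_min = 637/400 m = 1.5925 m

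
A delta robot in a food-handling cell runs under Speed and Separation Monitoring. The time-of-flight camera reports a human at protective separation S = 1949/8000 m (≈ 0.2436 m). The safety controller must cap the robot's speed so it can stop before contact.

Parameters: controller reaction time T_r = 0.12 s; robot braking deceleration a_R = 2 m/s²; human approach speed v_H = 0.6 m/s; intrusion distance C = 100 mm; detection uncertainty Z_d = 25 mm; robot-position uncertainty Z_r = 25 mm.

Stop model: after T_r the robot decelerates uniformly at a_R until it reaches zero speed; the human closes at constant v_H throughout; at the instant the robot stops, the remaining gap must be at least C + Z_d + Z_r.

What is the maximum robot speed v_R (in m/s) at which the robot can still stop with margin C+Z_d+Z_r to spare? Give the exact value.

v_R_max = 1/20 m/s = 0.0500 m/s

collect terms ⇒ (1/4)·v_R² + (21/50)·v_R + (-173/8000) = 0
  disc = (21/50)² − 4·(1/4)·(-173/8000) = 7921/40000 ; √disc = 89/200
  v_R = (−(21/50) + 89/200) / (2·(1/4)) = 1/20 m/s
check:
stop time T_s = (1/20)/2 = 0.0250 s
robot in T_r: 0.0500·0.1200 = 0.0060 m
robot covers 0.0500·0.0250 − ½·2.0000·0.0250² = 0.0006 m while stopping
person approaches 0.6000·(0.1200+0.0250) = 0.0870 m
margins: 0.1000+0.0250+0.0250 = 0.1500 m
sum ≈ 0.0060+0.0006+0.0870+0.1500 ≈ 0.2436 m = S ✓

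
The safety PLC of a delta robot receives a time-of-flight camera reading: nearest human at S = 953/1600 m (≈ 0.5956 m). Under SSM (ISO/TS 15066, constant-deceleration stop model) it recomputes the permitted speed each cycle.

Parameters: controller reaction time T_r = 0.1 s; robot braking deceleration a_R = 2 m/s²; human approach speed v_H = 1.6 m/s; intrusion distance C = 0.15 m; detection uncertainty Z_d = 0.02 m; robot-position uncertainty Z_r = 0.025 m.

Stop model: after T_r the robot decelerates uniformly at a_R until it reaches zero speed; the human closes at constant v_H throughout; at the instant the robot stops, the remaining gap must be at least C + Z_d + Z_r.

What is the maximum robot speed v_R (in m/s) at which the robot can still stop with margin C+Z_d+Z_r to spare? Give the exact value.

v_R_max = 1/4 m/s = 0.2500 m/s

at the boundary: (1/4)·v² + (9/10)·v + (-77/320) = 0
  disc = (9/10)² − 4·(1/4)·(-77/320) = 1681/1600 ; √disc = 41/40
  v_R = (−(9/10) + 41/40) / (2·(1/4)) = 1/4 m/s
check:
stop time T_s = (1/4)/2 = 0.1250 s
reaction-phase robot travel = 0.2500·0.1000 = 0.0250 m
braking distance = 0.2500²/(2·2.0000) = 0.0156 m
human over T_r+T_s: 1.6000·(0.1000+0.1250) = 0.3600 m
margins: 0.1500+0.0200+0.0250 = 0.1950 m
sum ≈ 0.0250+0.0156+0.3600+0.1950 ≈ 0.5956 m = S ✓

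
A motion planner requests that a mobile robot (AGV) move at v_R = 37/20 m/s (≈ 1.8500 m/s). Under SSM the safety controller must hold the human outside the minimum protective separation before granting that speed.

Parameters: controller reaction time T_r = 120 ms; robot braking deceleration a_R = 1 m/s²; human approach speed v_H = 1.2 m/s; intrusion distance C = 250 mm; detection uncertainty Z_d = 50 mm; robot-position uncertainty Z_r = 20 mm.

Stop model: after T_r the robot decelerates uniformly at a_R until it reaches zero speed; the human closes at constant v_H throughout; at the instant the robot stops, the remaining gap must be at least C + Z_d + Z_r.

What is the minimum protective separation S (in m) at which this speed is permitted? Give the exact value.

braking lasts T_s = (37/20)/1 = 1.8500 s
reaction-phase robot travel = 1.8500·0.1200 = 0.2220 m
robot covers 1.8500·1.8500 − ½·1.0000·1.8500² = 1.7112 m while stopping
human over T_r+T_s: 1.2000·(0.1200+1.8500) = 2.3640 m
C+Z_d+Z_r = 0.2500+0.0500+0.0200 = 0.3200 m
S_min ≈ 0.2220+1.7112+2.3640+0.3200  ⇒  S_min = 18469/4000 m

S_min = 18469/4000 m = 4.6173 m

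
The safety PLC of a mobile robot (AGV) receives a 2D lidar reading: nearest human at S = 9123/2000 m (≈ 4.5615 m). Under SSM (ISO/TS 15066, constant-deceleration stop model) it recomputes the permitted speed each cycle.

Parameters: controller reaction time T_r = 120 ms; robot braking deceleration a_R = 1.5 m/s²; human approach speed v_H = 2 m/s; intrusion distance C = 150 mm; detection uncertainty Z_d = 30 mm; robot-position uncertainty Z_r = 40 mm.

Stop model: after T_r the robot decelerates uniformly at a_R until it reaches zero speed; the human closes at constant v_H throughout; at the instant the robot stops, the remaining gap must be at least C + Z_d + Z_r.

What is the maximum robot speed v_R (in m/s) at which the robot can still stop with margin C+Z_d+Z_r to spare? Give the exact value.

at the boundary: (1/3)·v² + (109/75)·v + (-8203/2000) = 0
  disc = (109/75)² − 4·(1/3)·(-8203/2000) = 170569/22500 ; √disc = 413/150
  v_R = (−(109/75) + 413/150) / (2·(1/3)) = 39/20 m/s
check:
braking lasts T_s = (39/20)/(3/2) = 1.3000 s
robot covers v_R·T_r = 1.9500·0.1200 = 0.2340 m before braking
robot under decel: 1.9500²/(2·1.5000) = 1.2675 m
person approaches 2.0000·(0.1200+1.3000) = 2.8400 m
C+Z_d+Z_r = 0.1500+0.0300+0.0400 = 0.2200 m
sum ≈ 0.2340+1.2675+2.8400+0.2200 ≈ 4.5615 m = S ✓

v_R_max = 39/20 m/s = 1.9500 m/s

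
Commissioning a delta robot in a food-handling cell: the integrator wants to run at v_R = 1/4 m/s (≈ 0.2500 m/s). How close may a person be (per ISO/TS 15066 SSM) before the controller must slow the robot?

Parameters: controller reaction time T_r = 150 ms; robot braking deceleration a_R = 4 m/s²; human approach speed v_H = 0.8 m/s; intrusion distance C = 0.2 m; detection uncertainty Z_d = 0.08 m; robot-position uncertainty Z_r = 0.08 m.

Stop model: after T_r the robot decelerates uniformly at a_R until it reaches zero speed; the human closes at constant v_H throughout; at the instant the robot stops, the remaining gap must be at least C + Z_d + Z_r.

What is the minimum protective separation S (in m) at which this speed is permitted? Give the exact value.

S_min = 1841/3200 m = 0.5753 m

stop time T_s = (1/4)/4 = 0.0625 s
robot in T_r: 0.2500·0.1500 = 0.0375 m
robot covers 0.2500·0.0625 − ½·4.0000·0.0625² = 0.0078 m while stopping
human closes 0.8000·0.2125 = 0.1700 m
residual clearance needed = 0.2000+0.0800+0.0800 = 0.3600 m
S_min ≈ 0.0375+0.0078+0.1700+0.3600  ⇒  S_min = 1841/3200 m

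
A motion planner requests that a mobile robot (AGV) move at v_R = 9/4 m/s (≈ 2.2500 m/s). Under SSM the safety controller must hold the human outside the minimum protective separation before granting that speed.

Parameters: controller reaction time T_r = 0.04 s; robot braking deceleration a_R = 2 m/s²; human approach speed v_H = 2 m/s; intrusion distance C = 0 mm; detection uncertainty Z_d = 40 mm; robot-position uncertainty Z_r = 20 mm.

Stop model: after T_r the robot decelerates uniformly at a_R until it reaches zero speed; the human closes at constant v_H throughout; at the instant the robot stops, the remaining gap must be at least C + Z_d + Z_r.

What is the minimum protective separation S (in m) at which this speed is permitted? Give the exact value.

S_min = 5993/1600 m = 3.7456 m

stop time T_s = (9/4)/2 = 1.1250 s
reaction-phase robot travel = 2.2500·0.0400 = 0.0900 m
braking distance = 2.2500²/(2·2.0000) = 1.2656 m
person approaches 2.0000·(0.0400+1.1250) = 2.3300 m
C+Z_d+Z_r = 0.0000+0.0400+0.0200 = 0.0600 m
S_min ≈ 0.0900+1.2656+2.3300+0.0600  ⇒  S_min = 5993/1600 m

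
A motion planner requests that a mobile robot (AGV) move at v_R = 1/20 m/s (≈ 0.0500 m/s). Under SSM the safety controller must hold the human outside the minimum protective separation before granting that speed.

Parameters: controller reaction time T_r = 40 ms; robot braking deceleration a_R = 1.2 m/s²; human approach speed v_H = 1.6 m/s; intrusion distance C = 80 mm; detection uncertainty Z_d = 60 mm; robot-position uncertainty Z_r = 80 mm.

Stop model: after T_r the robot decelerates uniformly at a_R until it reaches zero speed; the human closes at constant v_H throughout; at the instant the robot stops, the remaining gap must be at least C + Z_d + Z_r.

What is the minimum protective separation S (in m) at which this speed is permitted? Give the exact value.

S_min = 8489/24000 m = 0.3537 m

braking lasts T_s = (1/20)/(6/5) = 0.0417 s
robot covers v_R·T_r = 0.0500·0.0400 = 0.0020 m before braking
robot under decel: 0.0500²/(2·1.2000) = 0.0010 m
person approaches 1.6000·(0.0400+0.0417) = 0.1307 m
residual clearance needed = 0.0800+0.0600+0.0800 = 0.2200 m
S_min ≈ 0.0020+0.0010+0.1307+0.2200  ⇒  S_min = 8489/24000 m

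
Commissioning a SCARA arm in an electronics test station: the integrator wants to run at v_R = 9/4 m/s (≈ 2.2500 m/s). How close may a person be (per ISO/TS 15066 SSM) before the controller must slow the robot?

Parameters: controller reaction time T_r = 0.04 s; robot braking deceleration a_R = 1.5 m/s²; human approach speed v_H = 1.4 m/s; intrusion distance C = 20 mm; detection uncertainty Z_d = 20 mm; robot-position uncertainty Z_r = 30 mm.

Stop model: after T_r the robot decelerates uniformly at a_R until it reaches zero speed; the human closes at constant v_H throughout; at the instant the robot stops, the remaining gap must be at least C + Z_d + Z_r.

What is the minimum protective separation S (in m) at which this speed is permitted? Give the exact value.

T_s = v_R/a_R = (9/4)/(3/2) = 1.5000 s
robot in T_r: 2.2500·0.0400 = 0.0900 m
robot under decel: 2.2500²/(2·1.5000) = 1.6875 m
human over T_r+T_s: 1.4000·(0.0400+1.5000) = 2.1560 m
residual clearance needed = 0.0200+0.0200+0.0300 = 0.0700 m
S_min ≈ 0.0900+1.6875+2.1560+0.0700  ⇒  S_min = 8007/2000 m

S_min = 8007/2000 m = 4.0035 m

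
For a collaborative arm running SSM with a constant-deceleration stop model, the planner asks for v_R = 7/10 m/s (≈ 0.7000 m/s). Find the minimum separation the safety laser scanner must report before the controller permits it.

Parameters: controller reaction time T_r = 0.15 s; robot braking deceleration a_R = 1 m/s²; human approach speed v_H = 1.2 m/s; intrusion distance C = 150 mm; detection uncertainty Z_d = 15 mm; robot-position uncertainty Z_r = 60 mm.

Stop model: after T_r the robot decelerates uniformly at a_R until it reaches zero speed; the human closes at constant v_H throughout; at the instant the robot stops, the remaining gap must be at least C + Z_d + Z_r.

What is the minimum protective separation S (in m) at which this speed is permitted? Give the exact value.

S_min = 319/200 m = 1.5950 m

T_s = v_R/a_R = (7/10)/1 = 0.7000 s
robot covers v_R·T_r = 0.7000·0.1500 = 0.1050 m before braking
robot under decel: 0.7000²/(2·1.0000) = 0.2450 m
person approaches 1.2000·(0.1500+0.7000) = 1.0200 m
C+Z_d+Z_r = 0.1500+0.0150+0.0600 = 0.2250 m
S_min ≈ 0.1050+0.2450+1.0200+0.2250  ⇒  S_min = 319/200 m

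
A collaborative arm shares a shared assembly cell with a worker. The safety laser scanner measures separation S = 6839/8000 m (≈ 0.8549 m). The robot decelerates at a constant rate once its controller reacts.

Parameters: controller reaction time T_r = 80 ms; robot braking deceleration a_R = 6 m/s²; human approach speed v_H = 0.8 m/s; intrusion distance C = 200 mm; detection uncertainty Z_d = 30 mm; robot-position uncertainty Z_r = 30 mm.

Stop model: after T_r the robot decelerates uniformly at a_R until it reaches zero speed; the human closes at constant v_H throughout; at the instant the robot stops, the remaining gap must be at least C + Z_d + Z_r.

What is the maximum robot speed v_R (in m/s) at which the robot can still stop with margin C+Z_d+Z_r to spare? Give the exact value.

collect terms ⇒ (1/12)·v_R² + (16/75)·v_R + (-4247/8000) = 0
  disc = (16/75)² − 4·(1/12)·(-4247/8000) = 80089/360000 ; √disc = 283/600
  v_R = (−(16/75) + 283/600) / (2·(1/12)) = 31/20 m/s
check:
braking lasts T_s = (31/20)/6 = 0.2583 s
robot in T_r: 1.5500·0.0800 = 0.1240 m
robot under decel: 1.5500²/(2·6.0000) = 0.2002 m
human over T_r+T_s: 0.8000·(0.0800+0.2583) = 0.2707 m
margins: 0.2000+0.0300+0.0300 = 0.2600 m
sum ≈ 0.1240+0.2002+0.2707+0.2600 ≈ 0.8549 m = S ✓

v_R_max = 31/20 m/s = 1.5500 m/s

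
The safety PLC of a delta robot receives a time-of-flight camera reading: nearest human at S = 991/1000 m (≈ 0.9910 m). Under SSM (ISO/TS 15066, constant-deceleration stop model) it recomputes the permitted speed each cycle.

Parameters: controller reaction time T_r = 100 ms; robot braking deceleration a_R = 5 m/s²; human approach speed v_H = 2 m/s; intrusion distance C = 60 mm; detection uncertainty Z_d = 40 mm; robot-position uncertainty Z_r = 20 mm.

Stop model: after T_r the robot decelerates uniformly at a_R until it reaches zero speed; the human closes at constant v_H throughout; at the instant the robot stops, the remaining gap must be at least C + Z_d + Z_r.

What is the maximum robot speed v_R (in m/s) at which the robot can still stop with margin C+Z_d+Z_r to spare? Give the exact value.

v_R_max = 11/10 m/s = 1.1000 m/s

quadratic (1/10)·v² + (1/2)·v + (-671/1000) = 0
  disc = (1/2)² − 4·(1/10)·(-671/1000) = 324/625 ; √disc = 18/25
  v_R = (−(1/2) + 18/25) / (2·(1/10)) = 11/10 m/s
check:
braking lasts T_s = (11/10)/5 = 0.2200 s
reaction-phase robot travel = 1.1000·0.1000 = 0.1100 m
braking distance = 1.1000²/(2·5.0000) = 0.1210 m
person approaches 2.0000·(0.1000+0.2200) = 0.6400 m
C+Z_d+Z_r = 0.0600+0.0400+0.0200 = 0.1200 m
sum ≈ 0.1100+0.1210+0.6400+0.1200 ≈ 0.9910 m = S ✓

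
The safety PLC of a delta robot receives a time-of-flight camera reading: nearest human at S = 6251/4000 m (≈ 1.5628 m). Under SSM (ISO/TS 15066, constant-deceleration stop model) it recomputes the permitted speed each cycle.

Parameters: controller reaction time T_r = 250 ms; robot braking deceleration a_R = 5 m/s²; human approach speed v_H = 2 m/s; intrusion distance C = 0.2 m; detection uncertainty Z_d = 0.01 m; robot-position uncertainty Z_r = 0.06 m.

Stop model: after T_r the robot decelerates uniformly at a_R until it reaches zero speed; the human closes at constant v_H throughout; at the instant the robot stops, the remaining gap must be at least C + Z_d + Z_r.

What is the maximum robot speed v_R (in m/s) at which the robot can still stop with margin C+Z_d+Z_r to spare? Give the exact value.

v_R_max = 21/20 m/s = 1.0500 m/s

at the boundary: (1/10)·v² + (13/20)·v + (-3171/4000) = 0
  disc = (13/20)² − 4·(1/10)·(-3171/4000) = 1849/2500 ; √disc = 43/50
  v_R = (−(13/20) + 43/50) / (2·(1/10)) = 21/20 m/s
check:
T_s = v_R/a_R = (21/20)/5 = 0.2100 s
robot covers v_R·T_r = 1.0500·0.2500 = 0.2625 m before braking
robot covers 1.0500·0.2100 − ½·5.0000·0.2100² = 0.1103 m while stopping
human over T_r+T_s: 2.0000·(0.2500+0.2100) = 0.9200 m
residual clearance needed = 0.2000+0.0100+0.0600 = 0.2700 m
sum ≈ 0.2625+0.1103+0.9200+0.2700 ≈ 1.5628 m = S ✓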